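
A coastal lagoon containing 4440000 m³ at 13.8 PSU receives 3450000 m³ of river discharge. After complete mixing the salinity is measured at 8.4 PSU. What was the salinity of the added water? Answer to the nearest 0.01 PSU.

Salt balance: 4,440,000×13.8 + 3,450,000×S = 7,890,000×8.4
61,272,000 + 3,450,000·S = 66,276,000
S = (66,276,000 − 61,272,000) / 3,450,000 = 1.4504 PSU

1.45 PSU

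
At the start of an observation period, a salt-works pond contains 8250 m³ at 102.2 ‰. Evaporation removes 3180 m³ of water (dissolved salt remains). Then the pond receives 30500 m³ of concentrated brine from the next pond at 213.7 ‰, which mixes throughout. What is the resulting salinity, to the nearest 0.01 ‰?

206.94 ‰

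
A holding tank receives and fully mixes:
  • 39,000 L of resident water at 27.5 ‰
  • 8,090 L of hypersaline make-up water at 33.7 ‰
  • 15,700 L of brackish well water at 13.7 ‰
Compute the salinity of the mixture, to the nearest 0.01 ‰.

24.85 ‰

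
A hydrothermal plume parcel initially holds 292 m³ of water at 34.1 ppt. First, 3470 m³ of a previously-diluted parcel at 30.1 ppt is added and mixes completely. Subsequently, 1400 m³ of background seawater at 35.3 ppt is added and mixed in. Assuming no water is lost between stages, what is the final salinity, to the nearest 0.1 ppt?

Weighted by volume,
Initial salt = 292×34.1 = 9,957.2
After stage 1: salt = 9,957.2 + 3,470×30.1 = 114,404.2; volume = 3,762 m³; S = 30.41 ppt
After stage 2: salt = 114,404.2 + 1,400×35.3 = 163,824.2; volume = 5,162 m³
S = 163,824.2 / 5,162 = 31.7366 ppt

31.7 ppt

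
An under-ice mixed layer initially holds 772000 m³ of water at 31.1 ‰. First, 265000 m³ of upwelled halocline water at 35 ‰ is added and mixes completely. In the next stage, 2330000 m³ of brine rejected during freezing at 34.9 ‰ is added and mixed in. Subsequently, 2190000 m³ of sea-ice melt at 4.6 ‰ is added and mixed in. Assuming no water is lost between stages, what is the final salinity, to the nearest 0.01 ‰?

22.44 ‰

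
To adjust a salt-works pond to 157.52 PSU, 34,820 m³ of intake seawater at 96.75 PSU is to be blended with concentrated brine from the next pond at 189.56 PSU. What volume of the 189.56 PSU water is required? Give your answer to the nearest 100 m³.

Salt balance: 34,820×96.75 + V×189.56 = (34,820+V)×157.52
3,368,835 + 189.56V = 5,484,846.4 + 157.52V
2,116,011.4 = 32.04V
V = 66,042.8 m³

66000 m³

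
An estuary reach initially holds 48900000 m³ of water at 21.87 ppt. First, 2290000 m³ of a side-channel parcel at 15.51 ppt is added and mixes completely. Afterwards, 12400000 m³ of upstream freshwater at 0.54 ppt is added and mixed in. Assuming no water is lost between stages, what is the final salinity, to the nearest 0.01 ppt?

Salt balance:
Initial salt = 48,900,000×21.87 = 1,069,443,000
After stage 1: salt = 1,069,443,000 + 2,290,000×15.51 = 1,104,960,900; volume = 51,190,000 m³; S = 21.585 ppt
After stage 2: salt = 1,104,960,900 + 12,400,000×0.54 = 1,111,656,900; volume = 63,590,000 m³
S = 1,111,656,900 / 63,590,000 = 17.4816 ppt

17.48 ppt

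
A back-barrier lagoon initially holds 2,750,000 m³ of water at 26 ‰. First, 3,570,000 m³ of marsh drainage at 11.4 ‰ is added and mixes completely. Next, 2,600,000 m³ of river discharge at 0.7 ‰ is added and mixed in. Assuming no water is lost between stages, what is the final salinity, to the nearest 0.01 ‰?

12.78 ‰

Conserving salt mass:
Initial salt = 2,750,000×26 = 71,500,000
After stage 1: salt = 71,500,000 + 3,570,000×11.4 = 112,198,000; volume = 6,320,000 m³; S = 17.753 ‰
After stage 2: salt = 112,198,000 + 2,600,000×0.7 = 114,018,000; volume = 8,920,000 m³
S = 114,018,000 / 8,920,000 = 12.7823 ‰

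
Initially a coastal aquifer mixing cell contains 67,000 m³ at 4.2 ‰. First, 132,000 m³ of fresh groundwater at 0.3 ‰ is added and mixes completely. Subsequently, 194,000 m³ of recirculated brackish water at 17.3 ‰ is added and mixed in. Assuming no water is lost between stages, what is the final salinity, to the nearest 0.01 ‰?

9.36 ‰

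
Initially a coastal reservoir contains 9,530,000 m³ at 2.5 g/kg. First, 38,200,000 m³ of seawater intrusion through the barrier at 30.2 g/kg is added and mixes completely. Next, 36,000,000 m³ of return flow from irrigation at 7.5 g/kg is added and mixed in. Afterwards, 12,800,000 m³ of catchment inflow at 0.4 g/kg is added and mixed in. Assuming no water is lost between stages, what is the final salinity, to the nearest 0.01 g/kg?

Weighted by volume,
Initial salt = 9,530,000×2.5 = 23,825,000
After stage 1: salt = 23,825,000 + 38,200,000×30.2 = 1,177,465,000; volume = 47,730,000 m³; S = 24.669 g/kg
After stage 2: salt = 1,177,465,000 + 36,000,000×7.5 = 1,447,465,000; volume = 83,730,000 m³; S = 17.287 g/kg
After stage 3: salt = 1,447,465,000 + 12,800,000×0.4 = 1,452,585,000; volume = 96,530,000 m³
S = 1,452,585,000 / 96,530,000 = 15.048 g/kg

15.05 g/kg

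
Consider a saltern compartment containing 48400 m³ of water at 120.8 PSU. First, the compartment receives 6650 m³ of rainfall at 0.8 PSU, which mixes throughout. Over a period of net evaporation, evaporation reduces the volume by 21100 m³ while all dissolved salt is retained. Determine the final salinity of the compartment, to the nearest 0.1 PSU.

172.4 PSU

After mixing: salt = 48,400×120.8 + 6,650×0.8 = 5,852,040; volume = 55,050 m³
After evaporation: salt unchanged = 5,852,040; volume = 55,050 − 21,100 = 33,950 m³
S = 5,852,040 / 33,950 = 172.3723 PSU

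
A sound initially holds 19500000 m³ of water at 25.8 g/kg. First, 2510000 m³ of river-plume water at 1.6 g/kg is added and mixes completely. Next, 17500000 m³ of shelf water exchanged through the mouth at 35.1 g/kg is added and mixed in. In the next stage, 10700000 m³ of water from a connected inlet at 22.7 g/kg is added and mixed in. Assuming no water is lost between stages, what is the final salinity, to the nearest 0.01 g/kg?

27.17 g/kg

Total salt / total volume:
Initial salt = 19,500,000×25.8 = 503,100,000
After stage 1: salt = 503,100,000 + 2,510,000×1.6 = 507,116,000; volume = 22,010,000 m³; S = 23.04 g/kg
After stage 2: salt = 507,116,000 + 17,500,000×35.1 = 1,121,366,000; volume = 39,510,000 m³; S = 28.382 g/kg
After stage 3: salt = 1,121,366,000 + 10,700,000×22.7 = 1,364,256,000; volume = 50,210,000 m³
S = 1,364,256,000 / 50,210,000 = 27.171 g/kg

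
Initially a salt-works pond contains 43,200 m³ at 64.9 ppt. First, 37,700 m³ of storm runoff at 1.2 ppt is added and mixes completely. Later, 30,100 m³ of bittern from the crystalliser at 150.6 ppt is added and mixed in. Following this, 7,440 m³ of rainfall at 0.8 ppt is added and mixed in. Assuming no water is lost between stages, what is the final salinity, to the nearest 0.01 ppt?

Mass of salt is conserved:
Initial salt = 43,200×64.9 = 2,803,680
After stage 1: salt = 2,803,680 + 37,700×1.2 = 2,848,920; volume = 80,900 m³; S = 35.215 ppt
After stage 2: salt = 2,848,920 + 30,100×150.6 = 7,381,980; volume = 111,000 m³; S = 66.504 ppt
After stage 3: salt = 7,381,980 + 7,440×0.8 = 7,387,932; volume = 118,440 m³
S = 7,387,932 / 118,440 = 62.377 ppt

62.38 ppt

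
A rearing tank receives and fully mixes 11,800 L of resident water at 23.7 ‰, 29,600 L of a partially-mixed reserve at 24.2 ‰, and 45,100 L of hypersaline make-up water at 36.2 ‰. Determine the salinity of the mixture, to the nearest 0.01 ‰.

30.39 ‰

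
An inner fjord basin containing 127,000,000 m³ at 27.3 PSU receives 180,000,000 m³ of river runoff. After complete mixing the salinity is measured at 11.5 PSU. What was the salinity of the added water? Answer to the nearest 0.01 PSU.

0.35 PSU

Salt balance: 127,000,000×27.3 + 180,000,000×S = 307,000,000×11.5
3,467,100,000 + 180,000,000·S = 3,530,500,000
S = (3,530,500,000 − 3,467,100,000) / 180,000,000 = 0.3522 PSU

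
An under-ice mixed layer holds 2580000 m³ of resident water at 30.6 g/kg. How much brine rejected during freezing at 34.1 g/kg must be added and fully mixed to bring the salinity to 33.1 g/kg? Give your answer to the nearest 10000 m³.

6450000 m³

Salt balance: 2,580,000×30.6 + V×34.1 = (2,580,000+V)×33.1
78,948,000 + 34.1V = 85,398,000 + 33.1V
6,450,000 = 1V
V = 6,450,000 m³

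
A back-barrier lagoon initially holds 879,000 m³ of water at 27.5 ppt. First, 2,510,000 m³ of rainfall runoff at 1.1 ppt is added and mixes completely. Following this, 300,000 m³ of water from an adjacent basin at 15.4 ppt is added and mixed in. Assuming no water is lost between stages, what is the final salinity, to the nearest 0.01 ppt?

Salt balance:
Initial salt = 879,000×27.5 = 24,172,500
After stage 1: salt = 24,172,500 + 2,510,000×1.1 = 26,933,500; volume = 3,389,000 m³; S = 7.947 ppt
After stage 2: salt = 26,933,500 + 300,000×15.4 = 31,553,500; volume = 3,689,000 m³
S = 31,553,500 / 3,689,000 = 8.5534 ppt

8.55 ppt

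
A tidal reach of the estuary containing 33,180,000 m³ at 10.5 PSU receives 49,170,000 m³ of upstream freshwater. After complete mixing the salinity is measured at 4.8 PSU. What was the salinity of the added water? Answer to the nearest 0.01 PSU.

0.95 PSU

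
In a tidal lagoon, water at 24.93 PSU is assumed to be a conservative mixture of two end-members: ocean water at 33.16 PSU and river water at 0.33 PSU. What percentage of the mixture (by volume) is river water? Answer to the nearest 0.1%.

25.1%

Let f be the freshwater fraction. Salt balance per unit volume:
f×0.33 + (1−f)×33.16 = 24.93
f = (33.16 − 24.93) / (33.16 − 0.33) = 8.23/32.83 = 0.2507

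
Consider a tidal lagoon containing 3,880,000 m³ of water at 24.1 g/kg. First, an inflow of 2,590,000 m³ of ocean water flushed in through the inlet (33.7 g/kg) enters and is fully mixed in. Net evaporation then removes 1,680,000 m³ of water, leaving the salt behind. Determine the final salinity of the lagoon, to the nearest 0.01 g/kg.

After mixing: salt = 3,880,000×24.1 + 2,590,000×33.7 = 180,791,000; volume = 6,470,000 m³
After evaporation: salt unchanged = 180,791,000; volume = 6,470,000 − 1,680,000 = 4,790,000 m³
S = 180,791,000 / 4,790,000 = 37.7434 g/kg

37.74 g/kg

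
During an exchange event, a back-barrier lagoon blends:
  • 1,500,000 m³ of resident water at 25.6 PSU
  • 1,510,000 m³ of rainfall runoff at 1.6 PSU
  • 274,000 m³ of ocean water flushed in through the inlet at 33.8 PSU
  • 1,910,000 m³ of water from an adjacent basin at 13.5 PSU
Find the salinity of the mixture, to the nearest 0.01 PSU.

Mass of salt is conserved:
salt = 1,500,000×25.6 + 1,510,000×1.6 + 274,000×33.8 + 1,910,000×13.5 = 38,400,000 + 2,416,000 + 9,261,200 + 25,785,000 = 75,862,200
volume = 1,500,000 + 1,510,000 + 274,000 + 1,910,000 = 5,194,000 m³
S = 75,862,200 / 5,194,000 = 14.6057 PSU

14.61 PSU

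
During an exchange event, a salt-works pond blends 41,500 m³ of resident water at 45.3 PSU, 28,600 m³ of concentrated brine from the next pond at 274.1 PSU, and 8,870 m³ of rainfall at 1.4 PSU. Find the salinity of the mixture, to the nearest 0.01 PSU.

123.23 PSU

Weighted by volume,
salt = 41,500×45.3 + 28,600×274.1 + 8,870×1.4 = 1,879,950 + 7,839,260 + 12,418 = 9,731,628
volume = 41,500 + 28,600 + 8,870 = 78,970 m³
S = 9,731,628 / 78,970 = 123.232 PSU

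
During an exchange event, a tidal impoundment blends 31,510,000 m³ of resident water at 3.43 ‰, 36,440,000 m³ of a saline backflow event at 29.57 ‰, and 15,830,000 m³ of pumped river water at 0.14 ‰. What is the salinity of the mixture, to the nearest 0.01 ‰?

14.18 ‰

Salt balance:
salt = 31,510,000×3.43 + 36,440,000×29.57 + 15,830,000×0.14 = 108,079,300 + 1,077,530,800 + 2,216,200 = 1,187,826,300
volume = 31,510,000 + 36,440,000 + 15,830,000 = 83,780,000 m³
S = 1,187,826,300 / 83,780,000 = 14.1779 ‰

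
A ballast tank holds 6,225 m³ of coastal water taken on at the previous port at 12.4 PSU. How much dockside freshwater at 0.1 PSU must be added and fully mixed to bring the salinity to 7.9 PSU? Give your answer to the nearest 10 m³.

3590 m³

Salt balance: 6,225×12.4 + V×0.1 = (6,225+V)×7.9
77,190 + 0.1V = 49,177.5 + 7.9V
28,012.5 = 7.8V
V = 3,591.35 m³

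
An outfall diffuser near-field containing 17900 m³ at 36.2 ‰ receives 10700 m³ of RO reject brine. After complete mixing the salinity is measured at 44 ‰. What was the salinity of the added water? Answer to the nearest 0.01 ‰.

57.05 ‰

Salt balance: 17,900×36.2 + 10,700×S = 28,600×44
647,980 + 10,700·S = 1,258,400
S = (1,258,400 − 647,980) / 10,700 = 57.0486 ‰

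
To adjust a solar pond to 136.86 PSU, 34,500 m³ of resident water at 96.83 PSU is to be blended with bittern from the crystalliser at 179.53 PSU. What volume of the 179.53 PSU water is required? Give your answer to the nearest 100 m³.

32400 m³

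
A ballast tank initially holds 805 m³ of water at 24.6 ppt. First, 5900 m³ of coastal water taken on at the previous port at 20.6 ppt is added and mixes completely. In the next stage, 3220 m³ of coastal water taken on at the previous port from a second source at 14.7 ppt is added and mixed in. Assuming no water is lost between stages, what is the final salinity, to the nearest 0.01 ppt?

19.01 ppt

Weighted by volume,
Initial salt = 805×24.6 = 19,803
After stage 1: salt = 19,803 + 5,900×20.6 = 141,343; volume = 6,705 m³; S = 21.08 ppt
After stage 2: salt = 141,343 + 3,220×14.7 = 188,677; volume = 9,925 m³
S = 188,677 / 9,925 = 19.0103 ppt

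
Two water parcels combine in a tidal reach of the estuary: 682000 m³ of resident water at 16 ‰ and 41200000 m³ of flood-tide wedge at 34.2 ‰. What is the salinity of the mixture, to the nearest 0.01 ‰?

33.90 ‰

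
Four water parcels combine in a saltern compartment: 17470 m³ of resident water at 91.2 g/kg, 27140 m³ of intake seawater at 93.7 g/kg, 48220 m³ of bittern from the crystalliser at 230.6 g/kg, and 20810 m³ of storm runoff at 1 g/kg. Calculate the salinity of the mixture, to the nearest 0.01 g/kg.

Weighted by volume,
salt = 17,470×91.2 + 27,140×93.7 + 48,220×230.6 + 20,810×1 = 1,593,264 + 2,543,018 + 11,119,532 + 20,810 = 15,276,624
volume = 17,470 + 27,140 + 48,220 + 20,810 = 113,640 m³
S = 15,276,624 / 113,640 = 134.43 g/kg

134.43 g/kg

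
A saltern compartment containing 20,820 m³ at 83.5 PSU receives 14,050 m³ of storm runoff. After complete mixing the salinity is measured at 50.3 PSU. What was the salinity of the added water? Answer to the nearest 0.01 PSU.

1.10 PSU

Salt balance: 20,820×83.5 + 14,050×S = 34,870×50.3
1,738,470 + 14,050·S = 1,753,961
S = (1,753,961 − 1,738,470) / 14,050 = 1.1026 PSU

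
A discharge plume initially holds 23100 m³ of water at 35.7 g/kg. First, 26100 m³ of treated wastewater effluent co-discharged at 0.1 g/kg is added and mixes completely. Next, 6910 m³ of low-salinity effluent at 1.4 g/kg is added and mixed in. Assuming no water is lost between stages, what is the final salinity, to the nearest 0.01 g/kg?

14.92 g/kg

Mass of salt is conserved:
Initial salt = 23,100×35.7 = 824,670
After stage 1: salt = 824,670 + 26,100×0.1 = 827,280; volume = 49,200 m³; S = 16.815 g/kg
After stage 2: salt = 827,280 + 6,910×1.4 = 836,954; volume = 56,110 m³
S = 836,954 / 56,110 = 14.9163 g/kg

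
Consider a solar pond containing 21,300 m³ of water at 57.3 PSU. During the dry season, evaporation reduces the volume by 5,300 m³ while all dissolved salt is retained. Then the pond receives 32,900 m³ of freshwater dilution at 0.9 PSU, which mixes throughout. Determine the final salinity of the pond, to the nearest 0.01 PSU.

25.56 PSU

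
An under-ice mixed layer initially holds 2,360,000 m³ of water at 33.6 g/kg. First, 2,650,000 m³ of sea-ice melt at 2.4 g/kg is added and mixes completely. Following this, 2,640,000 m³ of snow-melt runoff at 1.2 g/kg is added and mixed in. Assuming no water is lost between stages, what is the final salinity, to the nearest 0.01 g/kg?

11.61 g/kg

Salt balance:
Initial salt = 2,360,000×33.6 = 79,296,000
After stage 1: salt = 79,296,000 + 2,650,000×2.4 = 85,656,000; volume = 5,010,000 m³; S = 17.097 g/kg
After stage 2: salt = 85,656,000 + 2,640,000×1.2 = 88,824,000; volume = 7,650,000 m³
S = 88,824,000 / 7,650,000 = 11.611 g/kg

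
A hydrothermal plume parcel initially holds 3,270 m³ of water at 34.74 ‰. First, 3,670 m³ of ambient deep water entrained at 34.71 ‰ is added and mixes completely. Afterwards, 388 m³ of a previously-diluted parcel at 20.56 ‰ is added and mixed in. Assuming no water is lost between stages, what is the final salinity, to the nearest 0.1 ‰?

Weighted by volume,
Initial salt = 3,270×34.74 = 113,599.8
After stage 1: salt = 113,599.8 + 3,670×34.71 = 240,985.5; volume = 6,940 m³; S = 34.724 ‰
After stage 2: salt = 240,985.5 + 388×20.56 = 248,962.78; volume = 7,328 m³
S = 248,962.78 / 7,328 = 33.9742 ‰

34.0 ‰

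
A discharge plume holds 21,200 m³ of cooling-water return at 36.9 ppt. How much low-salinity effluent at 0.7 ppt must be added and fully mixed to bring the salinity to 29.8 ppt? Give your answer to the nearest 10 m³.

Salt balance: 21,200×36.9 + V×0.7 = (21,200+V)×29.8
782,280 + 0.7V = 631,760 + 29.8V
150,520 = 29.1V
V = 5,172.51 m³

5170 m³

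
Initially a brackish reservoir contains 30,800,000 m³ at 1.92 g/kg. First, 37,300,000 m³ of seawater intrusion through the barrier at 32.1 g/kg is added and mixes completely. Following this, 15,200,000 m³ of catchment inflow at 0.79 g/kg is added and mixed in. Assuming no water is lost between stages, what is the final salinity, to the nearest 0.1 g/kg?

15.2 g/kg

Conserving salt mass:
Initial salt = 30,800,000×1.92 = 59,136,000
After stage 1: salt = 59,136,000 + 37,300,000×32.1 = 1,256,466,000; volume = 68,100,000 m³; S = 18.45 g/kg
After stage 2: salt = 1,256,466,000 + 15,200,000×0.79 = 1,268,474,000; volume = 83,300,000 m³
S = 1,268,474,000 / 83,300,000 = 15.2278 g/kg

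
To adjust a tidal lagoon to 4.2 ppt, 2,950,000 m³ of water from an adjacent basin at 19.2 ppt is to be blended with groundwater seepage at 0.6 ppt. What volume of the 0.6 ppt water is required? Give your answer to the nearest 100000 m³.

Salt balance: 2,950,000×19.2 + V×0.6 = (2,950,000+V)×4.2
56,640,000 + 0.6V = 12,390,000 + 4.2V
44,250,000 = 3.6V
V = 12,291,666.67 m³

12300000 m³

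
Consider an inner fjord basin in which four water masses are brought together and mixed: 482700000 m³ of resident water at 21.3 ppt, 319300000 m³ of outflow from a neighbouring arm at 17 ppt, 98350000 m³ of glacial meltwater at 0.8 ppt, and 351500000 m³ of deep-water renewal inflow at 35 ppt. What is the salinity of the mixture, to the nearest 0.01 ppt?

22.44 ppt

Conserving salt mass:
salt = 482,700,000×21.3 + 319,300,000×17 + 98,350,000×0.8 + 351,500,000×35 = 10,281,510,000 + 5,428,100,000 + 78,680,000 + 12,302,500,000 = 28,090,790,000
volume = 482,700,000 + 319,300,000 + 98,350,000 + 351,500,000 = 1,251,850,000 m³
S = 28,090,790,000 / 1,251,850,000 = 22.4394 ppt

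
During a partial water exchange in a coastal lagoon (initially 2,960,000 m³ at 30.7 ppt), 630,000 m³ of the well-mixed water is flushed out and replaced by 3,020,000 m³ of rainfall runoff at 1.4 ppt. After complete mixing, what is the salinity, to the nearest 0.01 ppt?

14.16 ppt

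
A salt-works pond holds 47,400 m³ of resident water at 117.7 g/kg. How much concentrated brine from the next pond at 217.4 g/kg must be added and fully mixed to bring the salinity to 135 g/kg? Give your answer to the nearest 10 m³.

9950 m³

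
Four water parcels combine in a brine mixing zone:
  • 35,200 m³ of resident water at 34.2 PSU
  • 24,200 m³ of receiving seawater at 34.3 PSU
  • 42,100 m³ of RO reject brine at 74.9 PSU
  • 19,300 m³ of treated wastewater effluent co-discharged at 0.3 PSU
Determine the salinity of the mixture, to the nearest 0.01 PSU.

Salt balance:
salt = 35,200×34.2 + 24,200×34.3 + 42,100×74.9 + 19,300×0.3 = 1,203,840 + 830,060 + 3,153,290 + 5,790 = 5,192,980
volume = 35,200 + 24,200 + 42,100 + 19,300 = 120,800 m³
S = 5,192,980 / 120,800 = 42.9882 PSU

42.99 PSU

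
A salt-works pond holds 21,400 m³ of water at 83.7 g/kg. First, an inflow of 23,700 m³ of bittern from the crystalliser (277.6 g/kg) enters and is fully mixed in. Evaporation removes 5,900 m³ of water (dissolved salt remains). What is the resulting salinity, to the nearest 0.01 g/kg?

After mixing: salt = 21,400×83.7 + 23,700×277.6 = 8,370,300; volume = 45,100 m³
After evaporation: salt unchanged = 8,370,300; volume = 45,100 − 5,900 = 39,200 m³
S = 8,370,300 / 39,200 = 213.5281 g/kg

213.53 g/kg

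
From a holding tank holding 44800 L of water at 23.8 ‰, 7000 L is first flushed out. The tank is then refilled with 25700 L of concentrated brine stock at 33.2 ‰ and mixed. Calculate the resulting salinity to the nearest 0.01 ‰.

27.60 ‰

Remaining after removal: 37,800 L at 23.8 ‰ (salt = 899,640)
After addition: salt = 899,640 + 25,700×33.2 = 1,752,880; volume = 63,500 L
S = 1,752,880 / 63,500 = 27.6044 ‰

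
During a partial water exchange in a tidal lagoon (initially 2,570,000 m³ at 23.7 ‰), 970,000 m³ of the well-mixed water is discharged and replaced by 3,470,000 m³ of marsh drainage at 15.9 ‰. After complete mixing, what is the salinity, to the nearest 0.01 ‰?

Remaining after removal: 1,600,000 m³ at 23.7 ‰ (salt = 37,920,000)
After addition: salt = 37,920,000 + 3,470,000×15.9 = 93,093,000; volume = 5,070,000 m³
S = 93,093,000 / 5,070,000 = 18.3615 ‰

18.36 ‰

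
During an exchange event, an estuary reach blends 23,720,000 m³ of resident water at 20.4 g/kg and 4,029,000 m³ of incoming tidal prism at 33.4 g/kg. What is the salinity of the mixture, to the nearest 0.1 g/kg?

Salt balance:
salt = 23,720,000×20.4 + 4,029,000×33.4 = 483,888,000 + 134,568,600 = 618,456,600
volume = 23,720,000 + 4,029,000 = 27,749,000 m³
S = 618,456,600 / 27,749,000 = 22.288 g/kg

22.3 g/kg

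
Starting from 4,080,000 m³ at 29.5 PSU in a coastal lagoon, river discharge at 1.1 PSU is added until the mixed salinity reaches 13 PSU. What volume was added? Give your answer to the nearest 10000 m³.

5660000 m³

Salt balance: 4,080,000×29.5 + V×1.1 = (4,080,000+V)×13
120,360,000 + 1.1V = 53,040,000 + 13V
67,320,000 = 11.9V
V = 5,657,142.86 m³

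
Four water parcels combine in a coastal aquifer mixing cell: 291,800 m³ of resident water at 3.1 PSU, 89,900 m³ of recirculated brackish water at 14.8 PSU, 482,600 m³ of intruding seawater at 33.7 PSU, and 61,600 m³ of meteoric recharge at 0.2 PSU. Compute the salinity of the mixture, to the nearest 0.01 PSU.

19.99 PSU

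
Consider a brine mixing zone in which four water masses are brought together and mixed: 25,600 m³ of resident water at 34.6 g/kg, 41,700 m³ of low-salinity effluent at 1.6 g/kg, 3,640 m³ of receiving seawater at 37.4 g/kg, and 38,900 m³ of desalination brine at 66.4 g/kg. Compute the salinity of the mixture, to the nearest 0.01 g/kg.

Mass of salt is conserved:
salt = 25,600×34.6 + 41,700×1.6 + 3,640×37.4 + 38,900×66.4 = 885,760 + 66,720 + 136,136 + 2,582,960 = 3,671,576
volume = 25,600 + 41,700 + 3,640 + 38,900 = 109,840 m³
S = 3,671,576 / 109,840 = 33.4266 g/kg

33.43 g/kg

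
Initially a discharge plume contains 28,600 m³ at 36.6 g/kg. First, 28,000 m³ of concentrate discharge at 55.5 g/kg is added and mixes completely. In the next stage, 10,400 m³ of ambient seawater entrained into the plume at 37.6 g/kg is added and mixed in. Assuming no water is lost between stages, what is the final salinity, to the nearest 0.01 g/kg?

Salt balance:
Initial salt = 28,600×36.6 = 1,046,760
After stage 1: salt = 1,046,760 + 28,000×55.5 = 2,600,760; volume = 56,600 m³; S = 45.95 g/kg
After stage 2: salt = 2,600,760 + 10,400×37.6 = 2,991,800; volume = 67,000 m³
S = 2,991,800 / 67,000 = 44.6537 g/kg

44.65 g/kg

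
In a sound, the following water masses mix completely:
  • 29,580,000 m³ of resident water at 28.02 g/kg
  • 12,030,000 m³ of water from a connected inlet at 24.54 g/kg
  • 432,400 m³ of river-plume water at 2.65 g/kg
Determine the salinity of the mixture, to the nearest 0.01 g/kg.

Conserving salt mass:
salt = 29,580,000×28.02 + 12,030,000×24.54 + 432,400×2.65 = 828,831,600 + 295,216,200 + 1,145,860 = 1,125,193,660
volume = 29,580,000 + 12,030,000 + 432,400 = 42,042,400 m³
S = 1,125,193,660 / 42,042,400 = 26.7633 g/kg

26.76 g/kg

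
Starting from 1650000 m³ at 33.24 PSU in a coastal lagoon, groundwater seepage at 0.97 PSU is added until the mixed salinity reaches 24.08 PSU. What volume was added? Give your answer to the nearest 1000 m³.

Salt balance: 1,650,000×33.24 + V×0.97 = (1,650,000+V)×24.08
54,846,000 + 0.97V = 39,732,000 + 24.08V
15,114,000 = 23.11V
V = 654,002.6 m³

654000 m³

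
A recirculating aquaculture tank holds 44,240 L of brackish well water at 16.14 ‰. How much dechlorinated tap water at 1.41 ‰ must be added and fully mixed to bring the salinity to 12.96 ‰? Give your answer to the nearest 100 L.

12200 L

Salt balance: 44,240×16.14 + V×1.41 = (44,240+V)×12.96
714,033.6 + 1.41V = 573,350.4 + 12.96V
140,683.2 = 11.55V
V = 12,180.36 L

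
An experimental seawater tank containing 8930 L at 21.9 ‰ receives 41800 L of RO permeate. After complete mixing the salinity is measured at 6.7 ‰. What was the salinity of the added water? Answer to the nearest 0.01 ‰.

3.45 ‰

Salt balance: 8,930×21.9 + 41,800×S = 50,730×6.7
195,567 + 41,800·S = 339,891
S = (339,891 − 195,567) / 41,800 = 3.4527 ‰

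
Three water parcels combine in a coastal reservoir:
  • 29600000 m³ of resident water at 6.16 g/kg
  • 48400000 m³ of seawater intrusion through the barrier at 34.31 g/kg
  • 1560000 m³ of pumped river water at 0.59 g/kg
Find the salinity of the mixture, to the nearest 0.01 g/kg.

23.18 g/kg

Total salt / total volume:
salt = 29,600,000×6.16 + 48,400,000×34.31 + 1,560,000×0.59 = 182,336,000 + 1,660,604,000 + 920,400 = 1,843,860,400
volume = 29,600,000 + 48,400,000 + 1,560,000 = 79,560,000 m³
S = 1,843,860,400 / 79,560,000 = 23.1757 g/kg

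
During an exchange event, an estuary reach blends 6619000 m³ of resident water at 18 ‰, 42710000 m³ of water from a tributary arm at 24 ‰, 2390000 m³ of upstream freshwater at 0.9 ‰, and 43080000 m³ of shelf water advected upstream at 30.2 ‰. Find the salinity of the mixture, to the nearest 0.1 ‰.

25.8 ‰

Total salt / total volume:
salt = 6,619,000×18 + 42,710,000×24 + 2,390,000×0.9 + 43,080,000×30.2 = 119,142,000 + 1,025,040,000 + 2,151,000 + 1,301,016,000 = 2,447,349,000
volume = 6,619,000 + 42,710,000 + 2,390,000 + 43,080,000 = 94,799,000 m³
S = 2,447,349,000 / 94,799,000 = 25.816 ‰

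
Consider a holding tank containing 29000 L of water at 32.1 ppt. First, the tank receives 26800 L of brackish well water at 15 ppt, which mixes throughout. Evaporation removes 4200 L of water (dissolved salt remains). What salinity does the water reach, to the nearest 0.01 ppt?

25.83 ppt

After mixing: salt = 29,000×32.1 + 26,800×15 = 1,332,900; volume = 55,800 L
After evaporation: salt unchanged = 1,332,900; volume = 55,800 − 4,200 = 51,600 L
S = 1,332,900 / 51,600 = 25.8314 ppt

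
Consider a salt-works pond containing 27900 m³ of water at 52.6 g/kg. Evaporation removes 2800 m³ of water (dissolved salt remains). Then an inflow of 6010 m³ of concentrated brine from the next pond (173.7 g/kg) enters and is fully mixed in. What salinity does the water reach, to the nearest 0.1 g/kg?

80.7 g/kg

After evaporation: salt = 27,900×52.6 = 1,467,540; volume = 27,900 − 2,800 = 25,100 m³
After mixing: salt = 1,467,540 + 6,010×173.7 = 2,511,477; volume = 25,100 + 6,010 = 31,110 m³
S = 2,511,477 / 31,110 = 80.7289 g/kg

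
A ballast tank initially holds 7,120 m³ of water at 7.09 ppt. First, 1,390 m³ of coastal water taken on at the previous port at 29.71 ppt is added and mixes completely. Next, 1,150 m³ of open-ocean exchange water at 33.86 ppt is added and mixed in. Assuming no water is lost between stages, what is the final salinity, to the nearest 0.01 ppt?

13.53 ppt

Weighted by volume,
Initial salt = 7,120×7.09 = 50,480.8
After stage 1: salt = 50,480.8 + 1,390×29.71 = 91,777.7; volume = 8,510 m³; S = 10.785 ppt
After stage 2: salt = 91,777.7 + 1,150×33.86 = 130,716.7; volume = 9,660 m³
S = 130,716.7 / 9,660 = 13.5317 ppt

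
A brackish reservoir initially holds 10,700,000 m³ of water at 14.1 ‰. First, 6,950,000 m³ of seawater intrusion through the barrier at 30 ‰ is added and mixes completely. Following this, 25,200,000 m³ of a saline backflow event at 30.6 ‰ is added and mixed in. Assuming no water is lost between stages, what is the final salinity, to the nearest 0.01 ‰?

26.38 ‰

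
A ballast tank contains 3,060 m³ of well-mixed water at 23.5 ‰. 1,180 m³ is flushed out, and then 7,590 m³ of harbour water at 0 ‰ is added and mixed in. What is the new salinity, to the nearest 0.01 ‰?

4.67 ‰

Remaining after removal: 1,880 m³ at 23.5 ‰ (salt = 44,180)
After addition: salt = 44,180 + 7,590×0 = 44,180; volume = 9,470 m³
S = 44,180 / 9,470 = 4.6653 ‰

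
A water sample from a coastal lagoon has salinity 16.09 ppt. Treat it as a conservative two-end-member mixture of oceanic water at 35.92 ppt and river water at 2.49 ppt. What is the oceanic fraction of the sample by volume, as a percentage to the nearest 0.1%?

Let g be the oceanic fraction. Salt balance per unit volume:
g×35.92 + (1−g)×2.49 = 16.09
g = (16.09 − 2.49) / (35.92 − 2.49) = 13.6/33.43 = 0.4068

40.7%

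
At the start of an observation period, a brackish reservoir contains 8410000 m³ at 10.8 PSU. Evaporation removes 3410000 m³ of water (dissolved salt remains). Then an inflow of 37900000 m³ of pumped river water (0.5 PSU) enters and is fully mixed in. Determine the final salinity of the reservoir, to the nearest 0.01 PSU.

After evaporation: salt = 8,410,000×10.8 = 90,828,000; volume = 8,410,000 − 3,410,000 = 5,000,000 m³
After mixing: salt = 90,828,000 + 37,900,000×0.5 = 109,778,000; volume = 5,000,000 + 37,900,000 = 42,900,000 m³
S = 109,778,000 / 42,900,000 = 2.5589 PSU

2.56 PSU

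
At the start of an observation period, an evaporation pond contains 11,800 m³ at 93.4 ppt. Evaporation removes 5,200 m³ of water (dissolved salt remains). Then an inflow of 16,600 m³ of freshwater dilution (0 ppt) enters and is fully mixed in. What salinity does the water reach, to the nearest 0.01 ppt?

47.51 ppt

After evaporation: salt = 11,800×93.4 = 1,102,120; volume = 11,800 − 5,200 = 6,600 m³
After mixing: salt = 1,102,120 + 16,600×0 = 1,102,120; volume = 6,600 + 16,600 = 23,200 m³
S = 1,102,120 / 23,200 = 47.5052 ppt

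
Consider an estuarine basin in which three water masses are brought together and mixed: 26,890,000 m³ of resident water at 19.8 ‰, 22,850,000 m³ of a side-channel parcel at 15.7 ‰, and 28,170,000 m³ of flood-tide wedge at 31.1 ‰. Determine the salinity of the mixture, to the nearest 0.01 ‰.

22.68 ‰

Salt balance:
salt = 26,890,000×19.8 + 22,850,000×15.7 + 28,170,000×31.1 = 532,422,000 + 358,745,000 + 876,087,000 = 1,767,254,000
volume = 26,890,000 + 22,850,000 + 28,170,000 = 77,910,000 m³
S = 1,767,254,000 / 77,910,000 = 22.6833 ‰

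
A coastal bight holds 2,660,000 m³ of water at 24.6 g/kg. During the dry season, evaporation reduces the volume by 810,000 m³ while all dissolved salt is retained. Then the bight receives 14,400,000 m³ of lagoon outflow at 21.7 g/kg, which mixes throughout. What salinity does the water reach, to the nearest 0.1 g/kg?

23.3 g/kg

After evaporation: salt = 2,660,000×24.6 = 65,436,000; volume = 2,660,000 − 810,000 = 1,850,000 m³
After mixing: salt = 65,436,000 + 14,400,000×21.7 = 377,916,000; volume = 1,850,000 + 14,400,000 = 16,250,000 m³
S = 377,916,000 / 16,250,000 = 23.2564 g/kg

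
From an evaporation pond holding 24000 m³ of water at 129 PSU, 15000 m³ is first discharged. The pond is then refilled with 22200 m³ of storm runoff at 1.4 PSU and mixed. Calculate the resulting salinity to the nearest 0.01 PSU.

Remaining after removal: 9,000 m³ at 129 PSU (salt = 1,161,000)
After addition: salt = 1,161,000 + 22,200×1.4 = 1,192,080; volume = 31,200 m³
S = 1,192,080 / 31,200 = 38.2077 PSU

38.21 PSU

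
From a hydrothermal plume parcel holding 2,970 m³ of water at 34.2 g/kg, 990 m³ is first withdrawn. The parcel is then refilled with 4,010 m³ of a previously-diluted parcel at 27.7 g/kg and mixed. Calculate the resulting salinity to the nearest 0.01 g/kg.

Remaining after removal: 1,980 m³ at 34.2 g/kg (salt = 67,716)
After addition: salt = 67,716 + 4,010×27.7 = 178,793; volume = 5,990 m³
S = 178,793 / 5,990 = 29.8486 g/kg

29.85 g/kg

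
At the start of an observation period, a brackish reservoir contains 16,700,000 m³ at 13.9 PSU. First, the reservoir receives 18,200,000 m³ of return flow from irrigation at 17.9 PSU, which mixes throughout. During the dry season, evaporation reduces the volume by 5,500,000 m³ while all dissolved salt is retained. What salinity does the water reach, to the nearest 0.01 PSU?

After mixing: salt = 16,700,000×13.9 + 18,200,000×17.9 = 557,910,000; volume = 34,900,000 m³
After evaporation: salt unchanged = 557,910,000; volume = 34,900,000 − 5,500,000 = 29,400,000 m³
S = 557,910,000 / 29,400,000 = 18.9765 PSU

18.98 PSU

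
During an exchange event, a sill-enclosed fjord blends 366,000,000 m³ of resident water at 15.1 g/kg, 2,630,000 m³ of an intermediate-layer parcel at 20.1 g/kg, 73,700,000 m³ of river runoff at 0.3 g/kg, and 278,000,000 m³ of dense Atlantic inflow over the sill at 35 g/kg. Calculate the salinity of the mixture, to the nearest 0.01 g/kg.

By conservation of dissolved salt,
salt = 366,000,000×15.1 + 2,630,000×20.1 + 73,700,000×0.3 + 278,000,000×35 = 5,526,600,000 + 52,863,000 + 22,110,000 + 9,730,000,000 = 15,331,573,000
volume = 366,000,000 + 2,630,000 + 73,700,000 + 278,000,000 = 720,330,000 m³
S = 15,331,573,000 / 720,330,000 = 21.2841 g/kg

21.28 g/kg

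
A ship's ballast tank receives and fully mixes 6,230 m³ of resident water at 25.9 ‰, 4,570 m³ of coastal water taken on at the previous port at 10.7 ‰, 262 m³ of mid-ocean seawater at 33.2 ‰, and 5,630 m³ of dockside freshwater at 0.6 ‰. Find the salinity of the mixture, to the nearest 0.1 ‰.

13.3 ‰

By conservation of dissolved salt,
salt = 6,230×25.9 + 4,570×10.7 + 262×33.2 + 5,630×0.6 = 161,357 + 48,899 + 8,698.4 + 3,378 = 222,332.4
volume = 6,230 + 4,570 + 262 + 5,630 = 16,692 m³
S = 222,332.4 / 16,692 = 13.32 ‰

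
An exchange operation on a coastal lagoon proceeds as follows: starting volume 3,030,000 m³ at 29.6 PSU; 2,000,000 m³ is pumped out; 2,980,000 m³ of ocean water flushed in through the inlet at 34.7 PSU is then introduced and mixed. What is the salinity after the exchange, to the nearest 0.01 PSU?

33.39 PSU

Remaining after removal: 1,030,000 m³ at 29.6 PSU (salt = 30,488,000)
After addition: salt = 30,488,000 + 2,980,000×34.7 = 133,894,000; volume = 4,010,000 m³
S = 133,894,000 / 4,010,000 = 33.39 PSU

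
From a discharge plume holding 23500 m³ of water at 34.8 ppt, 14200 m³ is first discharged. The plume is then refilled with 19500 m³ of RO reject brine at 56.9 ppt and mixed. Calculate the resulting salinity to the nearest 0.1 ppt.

49.8 ppt

Remaining after removal: 9,300 m³ at 34.8 ppt (salt = 323,640)
After addition: salt = 323,640 + 19,500×56.9 = 1,433,190; volume = 28,800 m³
S = 1,433,190 / 28,800 = 49.7635 ppt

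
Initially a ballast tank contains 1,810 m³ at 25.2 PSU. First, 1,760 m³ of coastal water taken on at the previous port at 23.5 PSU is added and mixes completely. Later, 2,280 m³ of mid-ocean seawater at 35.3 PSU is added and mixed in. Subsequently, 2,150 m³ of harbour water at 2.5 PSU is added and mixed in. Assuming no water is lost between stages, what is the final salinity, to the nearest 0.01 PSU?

21.60 PSU

By conservation of dissolved salt,
Initial salt = 1,810×25.2 = 45,612
After stage 1: salt = 45,612 + 1,760×23.5 = 86,972; volume = 3,570 m³; S = 24.362 PSU
After stage 2: salt = 86,972 + 2,280×35.3 = 167,456; volume = 5,850 m³; S = 28.625 PSU
After stage 3: salt = 167,456 + 2,150×2.5 = 172,831; volume = 8,000 m³
S = 172,831 / 8,000 = 21.6039 PSU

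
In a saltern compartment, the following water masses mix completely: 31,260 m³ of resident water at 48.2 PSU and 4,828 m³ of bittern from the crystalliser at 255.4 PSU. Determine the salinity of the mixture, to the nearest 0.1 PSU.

Mass of salt is conserved:
salt = 31,260×48.2 + 4,828×255.4 = 1,506,732 + 1,233,071.2 = 2,739,803.2
volume = 31,260 + 4,828 = 36,088 m³
S = 2,739,803.2 / 36,088 = 75.92 PSU

75.9 PSU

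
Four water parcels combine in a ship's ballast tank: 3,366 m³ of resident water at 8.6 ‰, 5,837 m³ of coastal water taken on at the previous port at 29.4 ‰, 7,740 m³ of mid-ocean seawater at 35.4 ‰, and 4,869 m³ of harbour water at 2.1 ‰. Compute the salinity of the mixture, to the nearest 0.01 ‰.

22.23 ‰

Salt balance:
salt = 3,366×8.6 + 5,837×29.4 + 7,740×35.4 + 4,869×2.1 = 28,947.6 + 171,607.8 + 273,996 + 10,224.9 = 484,776.3
volume = 3,366 + 5,837 + 7,740 + 4,869 = 21,812 m³
S = 484,776.3 / 21,812 = 22.2252 ‰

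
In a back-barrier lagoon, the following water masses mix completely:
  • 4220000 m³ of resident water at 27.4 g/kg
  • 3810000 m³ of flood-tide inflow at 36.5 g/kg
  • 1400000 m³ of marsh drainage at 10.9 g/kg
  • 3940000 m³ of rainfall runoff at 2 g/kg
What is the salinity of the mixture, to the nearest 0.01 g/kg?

Conserving salt mass:
salt = 4,220,000×27.4 + 3,810,000×36.5 + 1,400,000×10.9 + 3,940,000×2 = 115,628,000 + 139,065,000 + 15,260,000 + 7,880,000 = 277,833,000
volume = 4,220,000 + 3,810,000 + 1,400,000 + 3,940,000 = 13,370,000 m³
S = 277,833,000 / 13,370,000 = 20.7803 g/kg

20.78 g/kg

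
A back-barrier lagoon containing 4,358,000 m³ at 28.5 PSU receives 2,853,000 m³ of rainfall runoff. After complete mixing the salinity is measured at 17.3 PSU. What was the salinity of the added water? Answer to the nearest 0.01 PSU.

Salt balance: 4,358,000×28.5 + 2,853,000×S = 7,211,000×17.3
124,203,000 + 2,853,000·S = 124,750,300
S = (124,750,300 − 124,203,000) / 2,853,000 = 0.1918 PSU

0.19 PSU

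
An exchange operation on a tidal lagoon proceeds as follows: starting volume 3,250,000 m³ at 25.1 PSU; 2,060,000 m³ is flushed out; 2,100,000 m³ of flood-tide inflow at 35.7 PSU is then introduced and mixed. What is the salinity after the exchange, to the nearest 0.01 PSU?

31.87 PSU

Remaining after removal: 1,190,000 m³ at 25.1 PSU (salt = 29,869,000)
After addition: salt = 29,869,000 + 2,100,000×35.7 = 104,839,000; volume = 3,290,000 m³
S = 104,839,000 / 3,290,000 = 31.866 PSU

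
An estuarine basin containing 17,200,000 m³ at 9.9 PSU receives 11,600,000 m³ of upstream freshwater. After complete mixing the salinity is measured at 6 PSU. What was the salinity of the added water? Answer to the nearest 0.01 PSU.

0.22 PSU

Salt balance: 17,200,000×9.9 + 11,600,000×S = 28,800,000×6
170,280,000 + 11,600,000·S = 172,800,000
S = (172,800,000 − 170,280,000) / 11,600,000 = 0.2172 PSU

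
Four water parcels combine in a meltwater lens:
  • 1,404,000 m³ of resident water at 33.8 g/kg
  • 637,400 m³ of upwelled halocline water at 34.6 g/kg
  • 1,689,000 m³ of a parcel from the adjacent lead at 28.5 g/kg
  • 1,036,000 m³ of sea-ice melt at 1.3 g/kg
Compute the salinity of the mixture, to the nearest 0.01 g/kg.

Mass of salt is conserved:
salt = 1,404,000×33.8 + 637,400×34.6 + 1,689,000×28.5 + 1,036,000×1.3 = 47,455,200 + 22,054,040 + 48,136,500 + 1,346,800 = 118,992,540
volume = 1,404,000 + 637,400 + 1,689,000 + 1,036,000 = 4,766,400 m³
S = 118,992,540 / 4,766,400 = 24.9649 g/kg

24.96 g/kg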